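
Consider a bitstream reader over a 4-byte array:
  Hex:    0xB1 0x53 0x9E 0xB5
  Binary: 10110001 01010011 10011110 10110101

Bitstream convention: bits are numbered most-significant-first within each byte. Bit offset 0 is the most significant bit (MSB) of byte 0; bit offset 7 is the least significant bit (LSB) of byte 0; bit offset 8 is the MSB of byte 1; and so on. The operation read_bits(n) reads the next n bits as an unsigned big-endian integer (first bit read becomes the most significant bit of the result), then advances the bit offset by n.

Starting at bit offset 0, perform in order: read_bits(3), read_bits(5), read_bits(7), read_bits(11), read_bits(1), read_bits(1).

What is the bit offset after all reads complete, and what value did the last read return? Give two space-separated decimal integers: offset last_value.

Answer: 28 1

Derivation:
Read 1: bits[0:3] width=3 -> value=5 (bin 101); offset now 3 = byte 0 bit 3; 29 bits remain
Read 2: bits[3:8] width=5 -> value=17 (bin 10001); offset now 8 = byte 1 bit 0; 24 bits remain
Read 3: bits[8:15] width=7 -> value=41 (bin 0101001); offset now 15 = byte 1 bit 7; 17 bits remain
Read 4: bits[15:26] width=11 -> value=1658 (bin 11001111010); offset now 26 = byte 3 bit 2; 6 bits remain
Read 5: bits[26:27] width=1 -> value=1 (bin 1); offset now 27 = byte 3 bit 3; 5 bits remain
Read 6: bits[27:28] width=1 -> value=1 (bin 1); offset now 28 = byte 3 bit 4; 4 bits remain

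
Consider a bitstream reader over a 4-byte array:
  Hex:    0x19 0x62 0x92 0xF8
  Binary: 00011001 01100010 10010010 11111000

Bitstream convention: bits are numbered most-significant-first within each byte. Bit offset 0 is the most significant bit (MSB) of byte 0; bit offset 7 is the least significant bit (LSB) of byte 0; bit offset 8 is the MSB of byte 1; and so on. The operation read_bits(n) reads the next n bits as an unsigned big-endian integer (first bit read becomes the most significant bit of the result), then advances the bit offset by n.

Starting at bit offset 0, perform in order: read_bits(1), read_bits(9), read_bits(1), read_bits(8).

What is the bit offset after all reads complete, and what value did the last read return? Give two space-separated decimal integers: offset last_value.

Read 1: bits[0:1] width=1 -> value=0 (bin 0); offset now 1 = byte 0 bit 1; 31 bits remain
Read 2: bits[1:10] width=9 -> value=101 (bin 001100101); offset now 10 = byte 1 bit 2; 22 bits remain
Read 3: bits[10:11] width=1 -> value=1 (bin 1); offset now 11 = byte 1 bit 3; 21 bits remain
Read 4: bits[11:19] width=8 -> value=20 (bin 00010100); offset now 19 = byte 2 bit 3; 13 bits remain

Answer: 19 20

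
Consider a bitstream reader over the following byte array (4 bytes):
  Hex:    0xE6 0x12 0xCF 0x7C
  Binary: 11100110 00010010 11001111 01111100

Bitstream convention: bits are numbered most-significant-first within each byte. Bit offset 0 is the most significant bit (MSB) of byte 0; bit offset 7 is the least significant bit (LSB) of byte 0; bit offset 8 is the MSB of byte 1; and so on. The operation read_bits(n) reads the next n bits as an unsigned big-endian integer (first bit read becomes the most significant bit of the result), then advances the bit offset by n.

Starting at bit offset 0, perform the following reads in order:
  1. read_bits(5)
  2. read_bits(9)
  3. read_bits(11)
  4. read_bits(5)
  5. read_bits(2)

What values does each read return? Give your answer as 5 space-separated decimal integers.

Answer: 28 388 1438 31 0

Derivation:
Read 1: bits[0:5] width=5 -> value=28 (bin 11100); offset now 5 = byte 0 bit 5; 27 bits remain
Read 2: bits[5:14] width=9 -> value=388 (bin 110000100); offset now 14 = byte 1 bit 6; 18 bits remain
Read 3: bits[14:25] width=11 -> value=1438 (bin 10110011110); offset now 25 = byte 3 bit 1; 7 bits remain
Read 4: bits[25:30] width=5 -> value=31 (bin 11111); offset now 30 = byte 3 bit 6; 2 bits remain
Read 5: bits[30:32] width=2 -> value=0 (bin 00); offset now 32 = byte 4 bit 0; 0 bits remain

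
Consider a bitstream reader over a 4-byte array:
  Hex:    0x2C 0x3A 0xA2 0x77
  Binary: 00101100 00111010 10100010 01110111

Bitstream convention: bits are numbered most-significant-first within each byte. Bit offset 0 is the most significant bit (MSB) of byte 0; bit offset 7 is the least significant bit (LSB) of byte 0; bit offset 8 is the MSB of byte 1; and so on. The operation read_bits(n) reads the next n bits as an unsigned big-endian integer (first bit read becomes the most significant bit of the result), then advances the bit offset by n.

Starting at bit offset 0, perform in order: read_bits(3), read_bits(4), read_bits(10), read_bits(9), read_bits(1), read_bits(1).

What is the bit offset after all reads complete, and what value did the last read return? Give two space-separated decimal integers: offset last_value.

Read 1: bits[0:3] width=3 -> value=1 (bin 001); offset now 3 = byte 0 bit 3; 29 bits remain
Read 2: bits[3:7] width=4 -> value=6 (bin 0110); offset now 7 = byte 0 bit 7; 25 bits remain
Read 3: bits[7:17] width=10 -> value=117 (bin 0001110101); offset now 17 = byte 2 bit 1; 15 bits remain
Read 4: bits[17:26] width=9 -> value=137 (bin 010001001); offset now 26 = byte 3 bit 2; 6 bits remain
Read 5: bits[26:27] width=1 -> value=1 (bin 1); offset now 27 = byte 3 bit 3; 5 bits remain
Read 6: bits[27:28] width=1 -> value=1 (bin 1); offset now 28 = byte 3 bit 4; 4 bits remain

Answer: 28 1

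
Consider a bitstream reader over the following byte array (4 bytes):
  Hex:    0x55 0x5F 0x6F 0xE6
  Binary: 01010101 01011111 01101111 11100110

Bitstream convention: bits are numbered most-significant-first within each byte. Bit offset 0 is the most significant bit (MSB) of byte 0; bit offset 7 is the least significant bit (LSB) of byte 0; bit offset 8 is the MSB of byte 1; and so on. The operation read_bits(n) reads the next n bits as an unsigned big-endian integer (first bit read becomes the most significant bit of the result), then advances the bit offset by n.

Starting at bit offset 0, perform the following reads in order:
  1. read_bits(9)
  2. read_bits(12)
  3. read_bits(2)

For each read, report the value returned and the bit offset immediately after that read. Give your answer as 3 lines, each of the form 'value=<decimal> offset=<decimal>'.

Read 1: bits[0:9] width=9 -> value=170 (bin 010101010); offset now 9 = byte 1 bit 1; 23 bits remain
Read 2: bits[9:21] width=12 -> value=3053 (bin 101111101101); offset now 21 = byte 2 bit 5; 11 bits remain
Read 3: bits[21:23] width=2 -> value=3 (bin 11); offset now 23 = byte 2 bit 7; 9 bits remain

Answer: value=170 offset=9
value=3053 offset=21
value=3 offset=23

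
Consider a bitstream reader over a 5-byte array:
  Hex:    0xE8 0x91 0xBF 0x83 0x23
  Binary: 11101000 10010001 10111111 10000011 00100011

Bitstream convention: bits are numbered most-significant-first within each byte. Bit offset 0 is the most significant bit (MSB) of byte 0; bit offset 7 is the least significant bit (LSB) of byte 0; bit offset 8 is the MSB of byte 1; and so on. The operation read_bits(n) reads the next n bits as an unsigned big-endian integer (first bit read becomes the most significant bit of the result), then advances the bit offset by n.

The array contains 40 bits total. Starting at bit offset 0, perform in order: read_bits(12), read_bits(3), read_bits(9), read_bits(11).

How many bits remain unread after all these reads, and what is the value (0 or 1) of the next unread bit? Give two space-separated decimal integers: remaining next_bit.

Answer: 5 0

Derivation:
Read 1: bits[0:12] width=12 -> value=3721 (bin 111010001001); offset now 12 = byte 1 bit 4; 28 bits remain
Read 2: bits[12:15] width=3 -> value=0 (bin 000); offset now 15 = byte 1 bit 7; 25 bits remain
Read 3: bits[15:24] width=9 -> value=447 (bin 110111111); offset now 24 = byte 3 bit 0; 16 bits remain
Read 4: bits[24:35] width=11 -> value=1049 (bin 10000011001); offset now 35 = byte 4 bit 3; 5 bits remain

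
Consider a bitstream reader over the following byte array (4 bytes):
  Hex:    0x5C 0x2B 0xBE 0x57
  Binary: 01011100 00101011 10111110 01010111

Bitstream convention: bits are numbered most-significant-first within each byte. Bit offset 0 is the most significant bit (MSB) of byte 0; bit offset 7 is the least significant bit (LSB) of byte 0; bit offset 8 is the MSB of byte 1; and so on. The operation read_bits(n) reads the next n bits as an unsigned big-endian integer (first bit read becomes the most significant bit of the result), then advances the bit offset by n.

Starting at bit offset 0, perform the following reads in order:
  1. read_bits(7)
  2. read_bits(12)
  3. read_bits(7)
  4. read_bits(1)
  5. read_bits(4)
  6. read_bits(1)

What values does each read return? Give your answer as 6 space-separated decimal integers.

Answer: 46 349 121 0 11 1

Derivation:
Read 1: bits[0:7] width=7 -> value=46 (bin 0101110); offset now 7 = byte 0 bit 7; 25 bits remain
Read 2: bits[7:19] width=12 -> value=349 (bin 000101011101); offset now 19 = byte 2 bit 3; 13 bits remain
Read 3: bits[19:26] width=7 -> value=121 (bin 1111001); offset now 26 = byte 3 bit 2; 6 bits remain
Read 4: bits[26:27] width=1 -> value=0 (bin 0); offset now 27 = byte 3 bit 3; 5 bits remain
Read 5: bits[27:31] width=4 -> value=11 (bin 1011); offset now 31 = byte 3 bit 7; 1 bits remain
Read 6: bits[31:32] width=1 -> value=1 (bin 1); offset now 32 = byte 4 bit 0; 0 bits remain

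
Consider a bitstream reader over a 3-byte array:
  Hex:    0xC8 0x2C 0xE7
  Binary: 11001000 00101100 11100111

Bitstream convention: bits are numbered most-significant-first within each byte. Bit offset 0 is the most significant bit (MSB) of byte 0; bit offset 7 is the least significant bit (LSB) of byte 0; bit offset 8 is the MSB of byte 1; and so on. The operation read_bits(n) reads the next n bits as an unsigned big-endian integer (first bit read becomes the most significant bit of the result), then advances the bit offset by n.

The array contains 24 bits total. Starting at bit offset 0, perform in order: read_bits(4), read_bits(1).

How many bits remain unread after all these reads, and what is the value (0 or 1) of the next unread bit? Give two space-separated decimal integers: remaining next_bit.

Answer: 19 0

Derivation:
Read 1: bits[0:4] width=4 -> value=12 (bin 1100); offset now 4 = byte 0 bit 4; 20 bits remain
Read 2: bits[4:5] width=1 -> value=1 (bin 1); offset now 5 = byte 0 bit 5; 19 bits remain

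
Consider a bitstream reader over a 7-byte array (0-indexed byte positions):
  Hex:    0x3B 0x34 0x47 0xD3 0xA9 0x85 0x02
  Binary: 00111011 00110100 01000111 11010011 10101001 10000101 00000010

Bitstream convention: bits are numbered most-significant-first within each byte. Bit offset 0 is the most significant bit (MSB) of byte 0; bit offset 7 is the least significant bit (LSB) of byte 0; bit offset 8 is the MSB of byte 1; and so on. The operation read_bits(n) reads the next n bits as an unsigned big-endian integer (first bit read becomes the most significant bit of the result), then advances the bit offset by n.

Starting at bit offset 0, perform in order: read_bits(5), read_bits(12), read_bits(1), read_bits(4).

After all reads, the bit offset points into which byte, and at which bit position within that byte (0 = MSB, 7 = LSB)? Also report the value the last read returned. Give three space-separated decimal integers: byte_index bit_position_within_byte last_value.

Read 1: bits[0:5] width=5 -> value=7 (bin 00111); offset now 5 = byte 0 bit 5; 51 bits remain
Read 2: bits[5:17] width=12 -> value=1640 (bin 011001101000); offset now 17 = byte 2 bit 1; 39 bits remain
Read 3: bits[17:18] width=1 -> value=1 (bin 1); offset now 18 = byte 2 bit 2; 38 bits remain
Read 4: bits[18:22] width=4 -> value=1 (bin 0001); offset now 22 = byte 2 bit 6; 34 bits remain

Answer: 2 6 1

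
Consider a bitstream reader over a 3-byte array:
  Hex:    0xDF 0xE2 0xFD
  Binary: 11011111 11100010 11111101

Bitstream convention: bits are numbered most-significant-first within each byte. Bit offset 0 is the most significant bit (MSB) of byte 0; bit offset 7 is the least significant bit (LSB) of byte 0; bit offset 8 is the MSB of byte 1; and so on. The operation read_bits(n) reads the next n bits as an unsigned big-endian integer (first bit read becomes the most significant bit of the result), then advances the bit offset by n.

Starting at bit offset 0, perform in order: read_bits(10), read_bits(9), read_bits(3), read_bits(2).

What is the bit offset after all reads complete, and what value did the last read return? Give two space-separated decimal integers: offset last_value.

Read 1: bits[0:10] width=10 -> value=895 (bin 1101111111); offset now 10 = byte 1 bit 2; 14 bits remain
Read 2: bits[10:19] width=9 -> value=279 (bin 100010111); offset now 19 = byte 2 bit 3; 5 bits remain
Read 3: bits[19:22] width=3 -> value=7 (bin 111); offset now 22 = byte 2 bit 6; 2 bits remain
Read 4: bits[22:24] width=2 -> value=1 (bin 01); offset now 24 = byte 3 bit 0; 0 bits remain

Answer: 24 1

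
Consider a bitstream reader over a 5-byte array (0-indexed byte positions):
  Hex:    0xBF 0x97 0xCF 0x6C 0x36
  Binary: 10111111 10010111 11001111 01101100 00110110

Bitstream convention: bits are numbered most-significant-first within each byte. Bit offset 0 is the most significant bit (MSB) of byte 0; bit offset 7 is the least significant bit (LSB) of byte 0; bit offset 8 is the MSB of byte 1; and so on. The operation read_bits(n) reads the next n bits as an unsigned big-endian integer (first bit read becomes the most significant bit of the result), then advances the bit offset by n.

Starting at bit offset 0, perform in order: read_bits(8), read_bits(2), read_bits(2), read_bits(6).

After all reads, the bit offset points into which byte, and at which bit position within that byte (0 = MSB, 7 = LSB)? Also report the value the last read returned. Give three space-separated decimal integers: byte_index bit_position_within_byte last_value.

Read 1: bits[0:8] width=8 -> value=191 (bin 10111111); offset now 8 = byte 1 bit 0; 32 bits remain
Read 2: bits[8:10] width=2 -> value=2 (bin 10); offset now 10 = byte 1 bit 2; 30 bits remain
Read 3: bits[10:12] width=2 -> value=1 (bin 01); offset now 12 = byte 1 bit 4; 28 bits remain
Read 4: bits[12:18] width=6 -> value=31 (bin 011111); offset now 18 = byte 2 bit 2; 22 bits remain

Answer: 2 2 31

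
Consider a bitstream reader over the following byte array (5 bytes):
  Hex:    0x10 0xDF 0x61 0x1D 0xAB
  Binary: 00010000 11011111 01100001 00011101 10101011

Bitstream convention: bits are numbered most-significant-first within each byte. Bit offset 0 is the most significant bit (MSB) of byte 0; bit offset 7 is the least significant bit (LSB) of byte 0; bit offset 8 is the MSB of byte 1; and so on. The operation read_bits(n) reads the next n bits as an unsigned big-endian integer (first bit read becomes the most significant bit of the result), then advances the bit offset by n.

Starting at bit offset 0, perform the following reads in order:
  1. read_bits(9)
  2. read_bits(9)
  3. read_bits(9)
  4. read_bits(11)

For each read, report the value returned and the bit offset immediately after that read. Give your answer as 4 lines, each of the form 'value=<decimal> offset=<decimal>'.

Read 1: bits[0:9] width=9 -> value=33 (bin 000100001); offset now 9 = byte 1 bit 1; 31 bits remain
Read 2: bits[9:18] width=9 -> value=381 (bin 101111101); offset now 18 = byte 2 bit 2; 22 bits remain
Read 3: bits[18:27] width=9 -> value=264 (bin 100001000); offset now 27 = byte 3 bit 3; 13 bits remain
Read 4: bits[27:38] width=11 -> value=1898 (bin 11101101010); offset now 38 = byte 4 bit 6; 2 bits remain

Answer: value=33 offset=9
value=381 offset=18
value=264 offset=27
value=1898 offset=38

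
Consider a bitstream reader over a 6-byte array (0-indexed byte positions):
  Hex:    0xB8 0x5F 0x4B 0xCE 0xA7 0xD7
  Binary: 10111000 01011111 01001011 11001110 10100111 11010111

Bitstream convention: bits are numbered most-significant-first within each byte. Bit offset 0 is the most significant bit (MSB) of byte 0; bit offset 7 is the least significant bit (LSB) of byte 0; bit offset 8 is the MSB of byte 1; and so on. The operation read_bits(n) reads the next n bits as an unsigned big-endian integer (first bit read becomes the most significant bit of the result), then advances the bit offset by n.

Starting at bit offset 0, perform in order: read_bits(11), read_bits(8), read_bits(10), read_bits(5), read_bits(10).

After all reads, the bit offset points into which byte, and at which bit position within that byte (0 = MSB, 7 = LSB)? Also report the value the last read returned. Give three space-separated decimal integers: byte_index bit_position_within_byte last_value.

Read 1: bits[0:11] width=11 -> value=1474 (bin 10111000010); offset now 11 = byte 1 bit 3; 37 bits remain
Read 2: bits[11:19] width=8 -> value=250 (bin 11111010); offset now 19 = byte 2 bit 3; 29 bits remain
Read 3: bits[19:29] width=10 -> value=377 (bin 0101111001); offset now 29 = byte 3 bit 5; 19 bits remain
Read 4: bits[29:34] width=5 -> value=26 (bin 11010); offset now 34 = byte 4 bit 2; 14 bits remain
Read 5: bits[34:44] width=10 -> value=637 (bin 1001111101); offset now 44 = byte 5 bit 4; 4 bits remain

Answer: 5 4 637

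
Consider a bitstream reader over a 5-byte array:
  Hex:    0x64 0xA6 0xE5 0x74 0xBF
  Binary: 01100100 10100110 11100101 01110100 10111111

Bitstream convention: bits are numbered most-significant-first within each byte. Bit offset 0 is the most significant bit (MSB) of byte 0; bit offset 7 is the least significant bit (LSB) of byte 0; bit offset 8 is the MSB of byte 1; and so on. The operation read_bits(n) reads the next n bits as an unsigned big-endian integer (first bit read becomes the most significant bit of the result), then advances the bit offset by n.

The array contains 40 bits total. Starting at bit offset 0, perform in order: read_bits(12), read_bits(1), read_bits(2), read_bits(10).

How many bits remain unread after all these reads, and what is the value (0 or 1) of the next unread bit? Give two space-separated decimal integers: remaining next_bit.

Answer: 15 1

Derivation:
Read 1: bits[0:12] width=12 -> value=1610 (bin 011001001010); offset now 12 = byte 1 bit 4; 28 bits remain
Read 2: bits[12:13] width=1 -> value=0 (bin 0); offset now 13 = byte 1 bit 5; 27 bits remain
Read 3: bits[13:15] width=2 -> value=3 (bin 11); offset now 15 = byte 1 bit 7; 25 bits remain
Read 4: bits[15:25] width=10 -> value=458 (bin 0111001010); offset now 25 = byte 3 bit 1; 15 bits remain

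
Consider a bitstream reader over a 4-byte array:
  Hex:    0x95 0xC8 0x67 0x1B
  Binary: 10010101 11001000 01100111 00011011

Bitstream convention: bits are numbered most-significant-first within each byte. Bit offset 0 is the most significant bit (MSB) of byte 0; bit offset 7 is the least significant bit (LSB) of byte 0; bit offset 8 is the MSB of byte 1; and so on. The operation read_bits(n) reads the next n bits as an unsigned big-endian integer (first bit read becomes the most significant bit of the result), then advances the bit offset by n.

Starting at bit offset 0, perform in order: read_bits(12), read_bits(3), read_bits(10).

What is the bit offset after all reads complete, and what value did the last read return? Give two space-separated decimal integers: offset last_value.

Read 1: bits[0:12] width=12 -> value=2396 (bin 100101011100); offset now 12 = byte 1 bit 4; 20 bits remain
Read 2: bits[12:15] width=3 -> value=4 (bin 100); offset now 15 = byte 1 bit 7; 17 bits remain
Read 3: bits[15:25] width=10 -> value=206 (bin 0011001110); offset now 25 = byte 3 bit 1; 7 bits remain

Answer: 25 206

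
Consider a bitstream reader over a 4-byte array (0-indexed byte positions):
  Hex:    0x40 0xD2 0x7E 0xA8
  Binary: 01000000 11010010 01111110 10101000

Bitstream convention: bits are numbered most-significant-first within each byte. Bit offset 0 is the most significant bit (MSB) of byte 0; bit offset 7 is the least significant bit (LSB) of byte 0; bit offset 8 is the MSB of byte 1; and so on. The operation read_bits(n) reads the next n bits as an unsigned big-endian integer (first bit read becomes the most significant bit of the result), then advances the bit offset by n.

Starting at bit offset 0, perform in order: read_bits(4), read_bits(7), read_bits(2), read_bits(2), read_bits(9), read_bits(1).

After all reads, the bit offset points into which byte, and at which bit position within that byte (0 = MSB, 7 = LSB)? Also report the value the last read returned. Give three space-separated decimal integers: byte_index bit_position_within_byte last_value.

Answer: 3 1 1

Derivation:
Read 1: bits[0:4] width=4 -> value=4 (bin 0100); offset now 4 = byte 0 bit 4; 28 bits remain
Read 2: bits[4:11] width=7 -> value=6 (bin 0000110); offset now 11 = byte 1 bit 3; 21 bits remain
Read 3: bits[11:13] width=2 -> value=2 (bin 10); offset now 13 = byte 1 bit 5; 19 bits remain
Read 4: bits[13:15] width=2 -> value=1 (bin 01); offset now 15 = byte 1 bit 7; 17 bits remain
Read 5: bits[15:24] width=9 -> value=126 (bin 001111110); offset now 24 = byte 3 bit 0; 8 bits remain
Read 6: bits[24:25] width=1 -> value=1 (bin 1); offset now 25 = byte 3 bit 1; 7 bits remain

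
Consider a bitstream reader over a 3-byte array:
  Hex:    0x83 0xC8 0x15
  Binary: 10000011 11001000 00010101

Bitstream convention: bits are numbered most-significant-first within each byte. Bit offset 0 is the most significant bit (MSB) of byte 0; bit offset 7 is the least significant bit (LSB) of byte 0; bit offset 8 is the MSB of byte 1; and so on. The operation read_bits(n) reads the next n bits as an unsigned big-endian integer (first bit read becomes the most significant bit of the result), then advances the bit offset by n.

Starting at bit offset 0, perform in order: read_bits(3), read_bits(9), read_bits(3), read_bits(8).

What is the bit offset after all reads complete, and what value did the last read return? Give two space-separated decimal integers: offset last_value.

Answer: 23 10

Derivation:
Read 1: bits[0:3] width=3 -> value=4 (bin 100); offset now 3 = byte 0 bit 3; 21 bits remain
Read 2: bits[3:12] width=9 -> value=60 (bin 000111100); offset now 12 = byte 1 bit 4; 12 bits remain
Read 3: bits[12:15] width=3 -> value=4 (bin 100); offset now 15 = byte 1 bit 7; 9 bits remain
Read 4: bits[15:23] width=8 -> value=10 (bin 00001010); offset now 23 = byte 2 bit 7; 1 bits remain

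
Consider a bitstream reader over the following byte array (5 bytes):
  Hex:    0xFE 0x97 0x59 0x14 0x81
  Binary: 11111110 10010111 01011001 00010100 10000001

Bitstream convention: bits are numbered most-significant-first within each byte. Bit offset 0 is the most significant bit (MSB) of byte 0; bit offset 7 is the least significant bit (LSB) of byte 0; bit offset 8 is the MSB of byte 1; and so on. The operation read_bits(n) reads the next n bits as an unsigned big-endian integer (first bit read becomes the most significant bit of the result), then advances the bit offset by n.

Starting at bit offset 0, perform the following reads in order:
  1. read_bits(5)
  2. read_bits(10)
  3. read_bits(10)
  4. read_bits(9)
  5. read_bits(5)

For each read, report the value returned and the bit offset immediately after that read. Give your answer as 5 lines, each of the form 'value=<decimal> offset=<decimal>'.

Answer: value=31 offset=5
value=843 offset=15
value=690 offset=25
value=82 offset=34
value=0 offset=39

Derivation:
Read 1: bits[0:5] width=5 -> value=31 (bin 11111); offset now 5 = byte 0 bit 5; 35 bits remain
Read 2: bits[5:15] width=10 -> value=843 (bin 1101001011); offset now 15 = byte 1 bit 7; 25 bits remain
Read 3: bits[15:25] width=10 -> value=690 (bin 1010110010); offset now 25 = byte 3 bit 1; 15 bits remain
Read 4: bits[25:34] width=9 -> value=82 (bin 001010010); offset now 34 = byte 4 bit 2; 6 bits remain
Read 5: bits[34:39] width=5 -> value=0 (bin 00000); offset now 39 = byte 4 bit 7; 1 bits remain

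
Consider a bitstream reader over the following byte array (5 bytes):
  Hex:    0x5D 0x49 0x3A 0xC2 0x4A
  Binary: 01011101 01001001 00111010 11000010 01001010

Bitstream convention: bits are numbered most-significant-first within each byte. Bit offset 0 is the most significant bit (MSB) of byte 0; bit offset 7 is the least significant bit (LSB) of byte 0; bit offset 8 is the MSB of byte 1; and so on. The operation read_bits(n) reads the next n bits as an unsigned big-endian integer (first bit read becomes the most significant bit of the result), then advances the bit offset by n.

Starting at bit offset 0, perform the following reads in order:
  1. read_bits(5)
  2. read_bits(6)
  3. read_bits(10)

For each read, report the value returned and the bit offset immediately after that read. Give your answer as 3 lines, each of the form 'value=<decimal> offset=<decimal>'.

Read 1: bits[0:5] width=5 -> value=11 (bin 01011); offset now 5 = byte 0 bit 5; 35 bits remain
Read 2: bits[5:11] width=6 -> value=42 (bin 101010); offset now 11 = byte 1 bit 3; 29 bits remain
Read 3: bits[11:21] width=10 -> value=295 (bin 0100100111); offset now 21 = byte 2 bit 5; 19 bits remain

Answer: value=11 offset=5
value=42 offset=11
value=295 offset=21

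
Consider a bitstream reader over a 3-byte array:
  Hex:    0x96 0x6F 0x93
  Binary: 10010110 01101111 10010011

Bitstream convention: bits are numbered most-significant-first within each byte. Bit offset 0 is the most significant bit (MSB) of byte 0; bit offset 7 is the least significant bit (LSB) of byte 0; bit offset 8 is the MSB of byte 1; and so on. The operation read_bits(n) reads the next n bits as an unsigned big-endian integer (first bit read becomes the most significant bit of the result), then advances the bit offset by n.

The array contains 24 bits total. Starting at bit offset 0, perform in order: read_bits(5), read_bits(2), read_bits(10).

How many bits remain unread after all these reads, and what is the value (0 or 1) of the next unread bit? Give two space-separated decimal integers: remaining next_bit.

Read 1: bits[0:5] width=5 -> value=18 (bin 10010); offset now 5 = byte 0 bit 5; 19 bits remain
Read 2: bits[5:7] width=2 -> value=3 (bin 11); offset now 7 = byte 0 bit 7; 17 bits remain
Read 3: bits[7:17] width=10 -> value=223 (bin 0011011111); offset now 17 = byte 2 bit 1; 7 bits remain

Answer: 7 0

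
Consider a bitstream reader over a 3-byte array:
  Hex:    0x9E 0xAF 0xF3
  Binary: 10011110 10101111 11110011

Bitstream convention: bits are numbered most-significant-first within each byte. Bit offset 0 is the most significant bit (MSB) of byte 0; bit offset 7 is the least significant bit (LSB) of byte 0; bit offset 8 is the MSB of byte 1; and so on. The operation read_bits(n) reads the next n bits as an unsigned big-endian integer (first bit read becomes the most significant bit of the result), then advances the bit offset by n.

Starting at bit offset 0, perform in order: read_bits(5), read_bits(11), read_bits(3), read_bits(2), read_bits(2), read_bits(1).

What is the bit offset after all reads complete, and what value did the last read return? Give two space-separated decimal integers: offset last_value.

Read 1: bits[0:5] width=5 -> value=19 (bin 10011); offset now 5 = byte 0 bit 5; 19 bits remain
Read 2: bits[5:16] width=11 -> value=1711 (bin 11010101111); offset now 16 = byte 2 bit 0; 8 bits remain
Read 3: bits[16:19] width=3 -> value=7 (bin 111); offset now 19 = byte 2 bit 3; 5 bits remain
Read 4: bits[19:21] width=2 -> value=2 (bin 10); offset now 21 = byte 2 bit 5; 3 bits remain
Read 5: bits[21:23] width=2 -> value=1 (bin 01); offset now 23 = byte 2 bit 7; 1 bits remain
Read 6: bits[23:24] width=1 -> value=1 (bin 1); offset now 24 = byte 3 bit 0; 0 bits remain

Answer: 24 1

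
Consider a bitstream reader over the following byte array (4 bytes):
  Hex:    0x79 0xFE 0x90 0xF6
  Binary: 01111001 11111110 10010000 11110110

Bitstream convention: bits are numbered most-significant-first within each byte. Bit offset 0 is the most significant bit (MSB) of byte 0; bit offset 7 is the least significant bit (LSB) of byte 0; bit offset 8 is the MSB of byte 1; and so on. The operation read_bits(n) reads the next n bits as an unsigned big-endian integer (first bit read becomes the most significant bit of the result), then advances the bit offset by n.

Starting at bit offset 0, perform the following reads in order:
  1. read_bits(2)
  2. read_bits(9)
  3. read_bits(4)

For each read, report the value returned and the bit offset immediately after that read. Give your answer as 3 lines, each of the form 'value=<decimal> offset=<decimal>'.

Read 1: bits[0:2] width=2 -> value=1 (bin 01); offset now 2 = byte 0 bit 2; 30 bits remain
Read 2: bits[2:11] width=9 -> value=463 (bin 111001111); offset now 11 = byte 1 bit 3; 21 bits remain
Read 3: bits[11:15] width=4 -> value=15 (bin 1111); offset now 15 = byte 1 bit 7; 17 bits remain

Answer: value=1 offset=2
value=463 offset=11
value=15 offset=15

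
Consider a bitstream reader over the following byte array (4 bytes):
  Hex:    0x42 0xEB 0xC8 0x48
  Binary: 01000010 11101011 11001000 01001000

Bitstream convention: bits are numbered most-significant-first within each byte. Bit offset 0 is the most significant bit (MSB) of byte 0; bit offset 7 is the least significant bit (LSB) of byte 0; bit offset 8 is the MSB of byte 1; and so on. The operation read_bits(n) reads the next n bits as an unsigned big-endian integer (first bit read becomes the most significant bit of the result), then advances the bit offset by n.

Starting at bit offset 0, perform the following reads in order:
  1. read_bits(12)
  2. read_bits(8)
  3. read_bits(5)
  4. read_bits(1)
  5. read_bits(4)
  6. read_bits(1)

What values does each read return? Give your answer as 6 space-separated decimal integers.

Answer: 1070 188 16 1 2 0

Derivation:
Read 1: bits[0:12] width=12 -> value=1070 (bin 010000101110); offset now 12 = byte 1 bit 4; 20 bits remain
Read 2: bits[12:20] width=8 -> value=188 (bin 10111100); offset now 20 = byte 2 bit 4; 12 bits remain
Read 3: bits[20:25] width=5 -> value=16 (bin 10000); offset now 25 = byte 3 bit 1; 7 bits remain
Read 4: bits[25:26] width=1 -> value=1 (bin 1); offset now 26 = byte 3 bit 2; 6 bits remain
Read 5: bits[26:30] width=4 -> value=2 (bin 0010); offset now 30 = byte 3 bit 6; 2 bits remain
Read 6: bits[30:31] width=1 -> value=0 (bin 0); offset now 31 = byte 3 bit 7; 1 bits remain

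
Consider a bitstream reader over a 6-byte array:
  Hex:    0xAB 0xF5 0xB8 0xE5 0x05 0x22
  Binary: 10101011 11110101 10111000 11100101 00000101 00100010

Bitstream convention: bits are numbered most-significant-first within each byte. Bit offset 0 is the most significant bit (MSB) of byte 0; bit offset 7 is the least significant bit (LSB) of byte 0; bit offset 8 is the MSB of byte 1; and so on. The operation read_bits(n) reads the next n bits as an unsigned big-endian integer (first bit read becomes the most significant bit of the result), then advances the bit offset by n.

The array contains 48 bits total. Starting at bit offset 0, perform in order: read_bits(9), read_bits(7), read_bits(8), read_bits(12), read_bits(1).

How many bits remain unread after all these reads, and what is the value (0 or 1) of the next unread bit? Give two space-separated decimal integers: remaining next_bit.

Read 1: bits[0:9] width=9 -> value=343 (bin 101010111); offset now 9 = byte 1 bit 1; 39 bits remain
Read 2: bits[9:16] width=7 -> value=117 (bin 1110101); offset now 16 = byte 2 bit 0; 32 bits remain
Read 3: bits[16:24] width=8 -> value=184 (bin 10111000); offset now 24 = byte 3 bit 0; 24 bits remain
Read 4: bits[24:36] width=12 -> value=3664 (bin 111001010000); offset now 36 = byte 4 bit 4; 12 bits remain
Read 5: bits[36:37] width=1 -> value=0 (bin 0); offset now 37 = byte 4 bit 5; 11 bits remain

Answer: 11 1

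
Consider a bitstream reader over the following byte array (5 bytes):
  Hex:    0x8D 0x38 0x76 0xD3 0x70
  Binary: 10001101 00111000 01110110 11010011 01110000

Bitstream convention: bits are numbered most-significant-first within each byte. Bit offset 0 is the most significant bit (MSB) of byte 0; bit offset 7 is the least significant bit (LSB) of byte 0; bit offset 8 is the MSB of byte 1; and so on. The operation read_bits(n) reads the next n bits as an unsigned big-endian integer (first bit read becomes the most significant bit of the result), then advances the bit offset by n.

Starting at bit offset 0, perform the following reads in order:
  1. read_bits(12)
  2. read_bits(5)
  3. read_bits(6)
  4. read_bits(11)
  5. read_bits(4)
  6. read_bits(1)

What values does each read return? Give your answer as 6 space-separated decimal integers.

Read 1: bits[0:12] width=12 -> value=2259 (bin 100011010011); offset now 12 = byte 1 bit 4; 28 bits remain
Read 2: bits[12:17] width=5 -> value=16 (bin 10000); offset now 17 = byte 2 bit 1; 23 bits remain
Read 3: bits[17:23] width=6 -> value=59 (bin 111011); offset now 23 = byte 2 bit 7; 17 bits remain
Read 4: bits[23:34] width=11 -> value=845 (bin 01101001101); offset now 34 = byte 4 bit 2; 6 bits remain
Read 5: bits[34:38] width=4 -> value=12 (bin 1100); offset now 38 = byte 4 bit 6; 2 bits remain
Read 6: bits[38:39] width=1 -> value=0 (bin 0); offset now 39 = byte 4 bit 7; 1 bits remain

Answer: 2259 16 59 845 12 0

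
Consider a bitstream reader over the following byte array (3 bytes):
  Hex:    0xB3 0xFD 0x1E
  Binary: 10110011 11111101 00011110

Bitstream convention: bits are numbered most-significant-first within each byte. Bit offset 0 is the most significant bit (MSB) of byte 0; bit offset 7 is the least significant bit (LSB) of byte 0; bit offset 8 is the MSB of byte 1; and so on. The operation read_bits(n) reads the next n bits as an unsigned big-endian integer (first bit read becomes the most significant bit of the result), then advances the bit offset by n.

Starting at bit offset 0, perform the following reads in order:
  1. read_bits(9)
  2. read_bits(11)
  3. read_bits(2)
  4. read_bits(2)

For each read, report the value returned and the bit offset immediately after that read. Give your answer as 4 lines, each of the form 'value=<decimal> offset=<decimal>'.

Read 1: bits[0:9] width=9 -> value=359 (bin 101100111); offset now 9 = byte 1 bit 1; 15 bits remain
Read 2: bits[9:20] width=11 -> value=2001 (bin 11111010001); offset now 20 = byte 2 bit 4; 4 bits remain
Read 3: bits[20:22] width=2 -> value=3 (bin 11); offset now 22 = byte 2 bit 6; 2 bits remain
Read 4: bits[22:24] width=2 -> value=2 (bin 10); offset now 24 = byte 3 bit 0; 0 bits remain

Answer: value=359 offset=9
value=2001 offset=20
value=3 offset=22
value=2 offset=24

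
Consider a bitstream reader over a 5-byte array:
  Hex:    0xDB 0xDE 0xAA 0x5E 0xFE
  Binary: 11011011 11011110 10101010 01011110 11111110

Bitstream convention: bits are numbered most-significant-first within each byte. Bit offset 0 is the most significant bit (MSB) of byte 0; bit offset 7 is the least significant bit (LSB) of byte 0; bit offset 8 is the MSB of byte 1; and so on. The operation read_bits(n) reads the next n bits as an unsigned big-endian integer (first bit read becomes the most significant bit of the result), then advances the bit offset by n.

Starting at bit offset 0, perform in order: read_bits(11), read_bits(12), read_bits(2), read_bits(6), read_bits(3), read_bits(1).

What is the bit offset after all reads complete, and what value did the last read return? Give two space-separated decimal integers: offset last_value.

Answer: 35 1

Derivation:
Read 1: bits[0:11] width=11 -> value=1758 (bin 11011011110); offset now 11 = byte 1 bit 3; 29 bits remain
Read 2: bits[11:23] width=12 -> value=3925 (bin 111101010101); offset now 23 = byte 2 bit 7; 17 bits remain
Read 3: bits[23:25] width=2 -> value=0 (bin 00); offset now 25 = byte 3 bit 1; 15 bits remain
Read 4: bits[25:31] width=6 -> value=47 (bin 101111); offset now 31 = byte 3 bit 7; 9 bits remain
Read 5: bits[31:34] width=3 -> value=3 (bin 011); offset now 34 = byte 4 bit 2; 6 bits remain
Read 6: bits[34:35] width=1 -> value=1 (bin 1); offset now 35 = byte 4 bit 3; 5 bits remain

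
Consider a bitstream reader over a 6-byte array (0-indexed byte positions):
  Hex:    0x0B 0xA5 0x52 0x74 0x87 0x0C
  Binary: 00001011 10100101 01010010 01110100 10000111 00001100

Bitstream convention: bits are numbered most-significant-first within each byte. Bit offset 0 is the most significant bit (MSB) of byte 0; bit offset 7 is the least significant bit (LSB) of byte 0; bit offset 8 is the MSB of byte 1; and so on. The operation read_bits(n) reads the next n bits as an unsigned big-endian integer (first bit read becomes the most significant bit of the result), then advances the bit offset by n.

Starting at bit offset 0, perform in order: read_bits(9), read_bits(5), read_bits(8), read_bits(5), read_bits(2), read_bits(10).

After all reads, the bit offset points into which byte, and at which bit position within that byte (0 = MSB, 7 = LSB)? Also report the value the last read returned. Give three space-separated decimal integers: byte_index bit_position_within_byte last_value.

Read 1: bits[0:9] width=9 -> value=23 (bin 000010111); offset now 9 = byte 1 bit 1; 39 bits remain
Read 2: bits[9:14] width=5 -> value=9 (bin 01001); offset now 14 = byte 1 bit 6; 34 bits remain
Read 3: bits[14:22] width=8 -> value=84 (bin 01010100); offset now 22 = byte 2 bit 6; 26 bits remain
Read 4: bits[22:27] width=5 -> value=19 (bin 10011); offset now 27 = byte 3 bit 3; 21 bits remain
Read 5: bits[27:29] width=2 -> value=2 (bin 10); offset now 29 = byte 3 bit 5; 19 bits remain
Read 6: bits[29:39] width=10 -> value=579 (bin 1001000011); offset now 39 = byte 4 bit 7; 9 bits remain

Answer: 4 7 579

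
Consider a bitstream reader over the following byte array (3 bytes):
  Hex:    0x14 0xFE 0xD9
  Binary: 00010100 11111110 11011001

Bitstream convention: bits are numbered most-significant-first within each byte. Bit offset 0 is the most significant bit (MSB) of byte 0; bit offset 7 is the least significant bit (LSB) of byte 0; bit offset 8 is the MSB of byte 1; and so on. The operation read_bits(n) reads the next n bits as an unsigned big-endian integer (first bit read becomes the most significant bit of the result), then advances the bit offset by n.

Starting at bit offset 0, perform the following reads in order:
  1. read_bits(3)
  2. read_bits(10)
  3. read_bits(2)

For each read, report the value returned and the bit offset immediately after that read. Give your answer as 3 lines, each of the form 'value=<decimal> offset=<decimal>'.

Answer: value=0 offset=3
value=671 offset=13
value=3 offset=15

Derivation:
Read 1: bits[0:3] width=3 -> value=0 (bin 000); offset now 3 = byte 0 bit 3; 21 bits remain
Read 2: bits[3:13] width=10 -> value=671 (bin 1010011111); offset now 13 = byte 1 bit 5; 11 bits remain
Read 3: bits[13:15] width=2 -> value=3 (bin 11); offset now 15 = byte 1 bit 7; 9 bits remain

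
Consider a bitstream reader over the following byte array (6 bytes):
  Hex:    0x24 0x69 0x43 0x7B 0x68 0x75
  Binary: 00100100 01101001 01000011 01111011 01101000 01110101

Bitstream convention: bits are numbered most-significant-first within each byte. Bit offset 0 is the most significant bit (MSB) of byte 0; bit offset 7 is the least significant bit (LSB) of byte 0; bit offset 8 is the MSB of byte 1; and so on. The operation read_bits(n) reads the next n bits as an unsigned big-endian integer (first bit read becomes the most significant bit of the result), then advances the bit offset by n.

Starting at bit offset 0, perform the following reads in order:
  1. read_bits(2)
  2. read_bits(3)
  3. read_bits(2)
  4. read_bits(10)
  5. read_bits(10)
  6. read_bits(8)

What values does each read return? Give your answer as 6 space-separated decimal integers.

Read 1: bits[0:2] width=2 -> value=0 (bin 00); offset now 2 = byte 0 bit 2; 46 bits remain
Read 2: bits[2:5] width=3 -> value=4 (bin 100); offset now 5 = byte 0 bit 5; 43 bits remain
Read 3: bits[5:7] width=2 -> value=2 (bin 10); offset now 7 = byte 0 bit 7; 41 bits remain
Read 4: bits[7:17] width=10 -> value=210 (bin 0011010010); offset now 17 = byte 2 bit 1; 31 bits remain
Read 5: bits[17:27] width=10 -> value=539 (bin 1000011011); offset now 27 = byte 3 bit 3; 21 bits remain
Read 6: bits[27:35] width=8 -> value=219 (bin 11011011); offset now 35 = byte 4 bit 3; 13 bits remain

Answer: 0 4 2 210 539 219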